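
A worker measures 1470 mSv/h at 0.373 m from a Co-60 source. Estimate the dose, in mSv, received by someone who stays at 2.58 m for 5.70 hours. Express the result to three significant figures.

Since intensity falls as 1/r², rate at 2.58 m:
(0.373/2.58)² = 0.02090, so 1470 × 0.02090 = 30.72 mSv/h.
Dose = rate × time = 30.72 mSv/h × 5.700 h = 175.1 mSv.

175 mSv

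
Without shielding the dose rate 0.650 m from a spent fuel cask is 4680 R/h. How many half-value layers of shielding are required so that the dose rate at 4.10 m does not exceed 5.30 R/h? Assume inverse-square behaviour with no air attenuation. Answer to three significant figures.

At 4.10 m, distance alone gives 4680 × (0.650/4.10)² = 4680 × 0.02513 = 117.6 R/h.
Further attenuation needed: 117.6/5.30 = 22.19.
n = log₂(22.19) = 4.472 half-value layers.

4.47 half-value layers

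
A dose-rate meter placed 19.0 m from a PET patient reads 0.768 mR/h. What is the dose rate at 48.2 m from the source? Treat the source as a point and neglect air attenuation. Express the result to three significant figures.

Intensity scales as (d₁/d₂)², so scaling from 19.0 m to 48.2 m:
(19.0/48.2)² = 0.1554, so 0.768 × 0.1554 = 0.1193 mR/h.

0.119 mR/h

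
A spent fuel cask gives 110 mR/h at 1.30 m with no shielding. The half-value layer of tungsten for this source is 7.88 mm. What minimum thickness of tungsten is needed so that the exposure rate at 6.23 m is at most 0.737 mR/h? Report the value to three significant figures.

At 6.23 m, distance alone gives (1.30/6.23)² = 0.04354, so 110 × 0.04354 = 4.789 mR/h.
Further attenuation needed: 4.789/0.737 = 6.498.
n = log₂(6.498) = 2.700 half-value layers.
Thickness = 2.700 × 7.88 mm = 21.28 mm.

21.3 mm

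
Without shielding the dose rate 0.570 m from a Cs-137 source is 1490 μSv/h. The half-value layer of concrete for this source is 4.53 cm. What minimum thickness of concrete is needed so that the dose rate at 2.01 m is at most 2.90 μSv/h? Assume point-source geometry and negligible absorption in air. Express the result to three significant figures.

24.3 cm

At 2.01 m, distance alone gives 1490 × (0.570/2.01)² = 1490 × 0.08042 = 119.8 μSv/h.
Further attenuation needed: 119.8/2.90 = 41.31.
n = log₂(41.31) = 5.368 half-value layers.
Thickness = 5.368 × 4.53 cm = 24.32 cm.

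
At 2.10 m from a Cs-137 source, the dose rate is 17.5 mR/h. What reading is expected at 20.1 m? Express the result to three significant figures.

Intensity scales as (d₁/d₂)², so the rate at 20.1 m is
17.5 × (2.10/20.1)² = 17.5 × 0.01092 = 0.1911 mR/h.

0.191 mR/h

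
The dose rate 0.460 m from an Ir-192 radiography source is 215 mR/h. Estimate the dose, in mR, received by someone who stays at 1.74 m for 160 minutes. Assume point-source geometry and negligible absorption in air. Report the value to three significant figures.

40.1 mR

Using I₁d₁² = I₂d₂², rate at 1.74 m:
215 × (0.460/1.74)² = 215 × 0.06989 = 15.03 mR/h.
Dose = rate × time = 15.03 mR/h × 2.667 h = 40.09 mR.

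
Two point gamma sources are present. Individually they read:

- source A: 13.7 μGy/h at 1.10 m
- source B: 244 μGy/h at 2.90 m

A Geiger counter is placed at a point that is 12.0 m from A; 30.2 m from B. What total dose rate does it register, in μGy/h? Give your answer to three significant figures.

2.37 μGy/h

By superposition, sum each source's inverse-square contribution:
A: 13.7 × (1.10/12.0)² = 0.1151 μGy/h
B: 244 × (2.90/30.2)² = 2.250 μGy/h
Total = 0.1151 + 2.250 = 2.365 μGy/h.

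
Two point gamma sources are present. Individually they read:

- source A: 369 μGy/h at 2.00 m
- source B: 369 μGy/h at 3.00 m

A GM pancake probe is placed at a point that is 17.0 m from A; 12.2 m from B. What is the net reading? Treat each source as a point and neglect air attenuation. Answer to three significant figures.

Each source contributes Iᵢ·(dᵢ/rᵢ)²; contributions add.
A: 369 × (2.00/17.0)² = 5.107 μGy/h
B: 369 × (3.00/12.2)² = 22.31 μGy/h
Total = 5.107 + 22.31 = 27.42 μGy/h.

27.4 μGy/h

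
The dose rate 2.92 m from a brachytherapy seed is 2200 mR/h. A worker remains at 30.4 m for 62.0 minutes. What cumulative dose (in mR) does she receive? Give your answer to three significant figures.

21.0 mR

Applying the 1/r² law, rate at 30.4 m:
(2.92/30.4)² = 0.009226, so 2200 × 0.009226 = 20.30 mR/h.
Dose = rate × time = 20.30 mR/h × 1.033 h = 20.97 mR.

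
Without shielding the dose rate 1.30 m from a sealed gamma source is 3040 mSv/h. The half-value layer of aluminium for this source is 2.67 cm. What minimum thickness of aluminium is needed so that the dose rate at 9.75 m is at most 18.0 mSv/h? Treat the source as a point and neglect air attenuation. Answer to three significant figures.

4.24 cm

At 9.75 m, distance alone gives 3040 × (1.30/9.75)² = 3040 × 0.01778 = 54.05 mSv/h.
Further attenuation needed: 54.05/18.0 = 3.003.
n = log₂(3.003) = 1.586 half-value layers.
Thickness = 1.586 × 2.67 cm = 4.235 cm.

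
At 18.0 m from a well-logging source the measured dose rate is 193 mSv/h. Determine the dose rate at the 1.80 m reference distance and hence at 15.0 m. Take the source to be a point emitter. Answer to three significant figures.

19300 mSv/h; 278 mSv/h

Applying the 1/r² law,
At 1.80 m: (18.0/1.80)² = 100.0, so 193 × 100.0 = 19300 mSv/h
At 15.0 m: (1.80/15.0)² = 0.01440, so 19300 × 0.01440 = 277.9 mSv/h.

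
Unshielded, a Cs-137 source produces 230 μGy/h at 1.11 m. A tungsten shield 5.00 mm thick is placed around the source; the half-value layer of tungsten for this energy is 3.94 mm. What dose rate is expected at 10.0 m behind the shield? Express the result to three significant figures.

Distance alone: (1.11/10.0)² = 0.01232, so 230 × 0.01232 = 2.834 μGy/h.
Shield: 5.00/3.94 = 1.269 half-value layers → attenuation 2^(−1.269) = 0.4149.
Combined: 2.834 × 0.4149 = 1.176 μGy/h.

1.18 μGy/h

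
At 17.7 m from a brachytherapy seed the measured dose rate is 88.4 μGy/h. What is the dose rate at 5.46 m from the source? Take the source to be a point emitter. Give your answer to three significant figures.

Intensity scales as (d₁/d₂)², so scaling from 17.7 m to 5.46 m:
88.4 × (17.7/5.46)² = 88.4 × 10.51 = 929.1 μGy/h.

929 μGy/h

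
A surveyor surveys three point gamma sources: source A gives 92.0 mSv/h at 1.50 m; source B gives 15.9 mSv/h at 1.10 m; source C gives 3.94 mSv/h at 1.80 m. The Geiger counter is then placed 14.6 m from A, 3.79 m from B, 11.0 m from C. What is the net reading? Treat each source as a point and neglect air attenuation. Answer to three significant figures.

2.42 mSv/h

Each source contributes Iᵢ·(dᵢ/rᵢ)²; contributions add.
A: 92.0 × (1.50/14.6)² = 0.9711 mSv/h
B: 15.9 × (1.10/3.79)² = 1.339 mSv/h
C: 3.94 × (1.80/11.0)² = 0.1055 mSv/h
Total = 0.9711 + 1.339 + 0.1055 = 2.416 mSv/h.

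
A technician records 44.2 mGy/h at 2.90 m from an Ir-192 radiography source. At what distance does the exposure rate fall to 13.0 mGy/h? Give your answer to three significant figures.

Intensity scales as (d₁/d₂)², so d₂ = d₁·√(I₁/I₂).
I₁/I₂ = 44.2/13.0 = 3.400, so d₂ = 2.90 × √3.400 = 5.347 m.

5.35 m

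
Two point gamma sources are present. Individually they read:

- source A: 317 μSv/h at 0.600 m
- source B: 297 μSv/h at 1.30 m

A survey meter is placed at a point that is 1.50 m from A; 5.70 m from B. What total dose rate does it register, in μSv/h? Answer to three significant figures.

66.2 μSv/h

Each source contributes Iᵢ·(dᵢ/rᵢ)²; contributions add.
A: 317 × (0.600/1.50)² = 50.72 μSv/h
B: 297 × (1.30/5.70)² = 15.45 μSv/h
Total = 50.72 + 15.45 = 66.17 μSv/h.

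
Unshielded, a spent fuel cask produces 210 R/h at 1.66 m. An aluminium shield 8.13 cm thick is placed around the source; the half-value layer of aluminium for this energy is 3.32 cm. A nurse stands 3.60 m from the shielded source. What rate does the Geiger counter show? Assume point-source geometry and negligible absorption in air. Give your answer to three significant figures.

8.18 R/h

Distance alone: 210 × (1.66/3.60)² = 210 × 0.2126 = 44.65 R/h.
Shield: 8.13/3.32 = 2.449 half-value layers → attenuation 2^(−2.449) = 0.1831.
Combined: 44.65 × 0.1831 = 8.175 R/h.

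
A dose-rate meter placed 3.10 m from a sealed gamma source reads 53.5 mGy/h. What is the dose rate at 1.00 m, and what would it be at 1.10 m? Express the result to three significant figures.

514 mGy/h; 425 mGy/h

Since intensity falls as 1/r²,
At 1.00 m: 53.5 × (3.10/1.00)² = 53.5 × 9.610 = 514.1 mGy/h
At 1.10 m: 514.1 × (1.00/1.10)² = 514.1 × 0.8264 = 424.9 mGy/h.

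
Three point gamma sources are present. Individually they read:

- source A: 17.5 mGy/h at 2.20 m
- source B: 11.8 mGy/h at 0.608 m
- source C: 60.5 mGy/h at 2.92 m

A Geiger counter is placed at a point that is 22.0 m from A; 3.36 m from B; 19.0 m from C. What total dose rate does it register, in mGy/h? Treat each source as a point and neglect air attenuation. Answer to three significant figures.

1.99 mGy/h

By superposition, sum each source's inverse-square contribution:
A: 17.5 × (2.20/22.0)² = 0.1750 mGy/h
B: 11.8 × (0.608/3.36)² = 0.3864 mGy/h
C: 60.5 × (2.92/19.0)² = 1.429 mGy/h
Total = 0.1750 + 0.3864 + 1.429 = 1.990 mGy/h.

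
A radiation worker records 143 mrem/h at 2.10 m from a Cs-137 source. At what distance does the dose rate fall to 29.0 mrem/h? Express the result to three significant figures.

4.66 m

Intensity scales as (d₁/d₂)², so d₂ = d₁·√(I₁/I₂).
I₁/I₂ = 143/29.0 = 4.931, so d₂ = 2.10 × √4.931 = 4.663 m.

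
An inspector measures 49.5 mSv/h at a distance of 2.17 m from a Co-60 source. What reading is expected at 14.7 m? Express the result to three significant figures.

1.08 mSv/h

By the inverse-square law, the rate at 14.7 m is
49.5 × (2.17/14.7)² = 49.5 × 0.02179 = 1.079 mSv/h.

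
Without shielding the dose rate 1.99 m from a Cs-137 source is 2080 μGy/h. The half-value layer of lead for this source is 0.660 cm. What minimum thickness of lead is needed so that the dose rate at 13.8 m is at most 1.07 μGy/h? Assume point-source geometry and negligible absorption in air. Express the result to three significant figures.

3.52 cm

At 13.8 m, distance alone gives (1.99/13.8)² = 0.02079, so 2080 × 0.02079 = 43.24 μGy/h.
Further attenuation needed: 43.24/1.07 = 40.41.
n = log₂(40.41) = 5.337 half-value layers.
Thickness = 5.337 × 0.660 cm = 3.522 cm.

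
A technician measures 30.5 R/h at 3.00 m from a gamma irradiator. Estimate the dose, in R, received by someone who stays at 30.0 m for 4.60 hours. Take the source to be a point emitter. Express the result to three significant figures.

Intensity scales as (d₁/d₂)², so rate at 30.0 m:
30.5 × (3.00/30.0)² = 30.5 × 0.01000 = 0.3050 R/h.
Dose = rate × time = 0.3050 R/h × 4.600 h = 1.403 R.

1.40 R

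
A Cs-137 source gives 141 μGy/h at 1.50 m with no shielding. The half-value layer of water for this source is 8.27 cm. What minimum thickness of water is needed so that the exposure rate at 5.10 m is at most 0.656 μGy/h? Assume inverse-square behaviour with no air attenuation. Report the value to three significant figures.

At 5.10 m, distance alone gives (1.50/5.10)² = 0.08651, so 141 × 0.08651 = 12.20 μGy/h.
Further attenuation needed: 12.20/0.656 = 18.60.
n = log₂(18.60) = 4.217 half-value layers.
Thickness = 4.217 × 8.27 cm = 34.87 cm.

34.9 cm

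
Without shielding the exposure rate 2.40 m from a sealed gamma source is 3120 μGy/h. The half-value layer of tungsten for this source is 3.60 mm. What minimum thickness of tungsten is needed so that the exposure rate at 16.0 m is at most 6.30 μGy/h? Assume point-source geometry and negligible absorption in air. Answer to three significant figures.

At 16.0 m, distance alone gives (2.40/16.0)² = 0.02250, so 3120 × 0.02250 = 70.20 μGy/h.
Further attenuation needed: 70.20/6.30 = 11.14.
n = log₂(11.14) = 3.478 half-value layers.
Thickness = 3.478 × 3.60 mm = 12.52 mm.

12.5 mm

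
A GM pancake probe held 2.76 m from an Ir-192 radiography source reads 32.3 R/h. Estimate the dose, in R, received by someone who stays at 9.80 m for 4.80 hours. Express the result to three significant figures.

12.3 R

Since intensity falls as 1/r², rate at 9.80 m:
32.3 × (2.76/9.80)² = 32.3 × 0.07932 = 2.562 R/h.
Dose = rate × time = 2.562 R/h × 4.800 h = 12.30 R.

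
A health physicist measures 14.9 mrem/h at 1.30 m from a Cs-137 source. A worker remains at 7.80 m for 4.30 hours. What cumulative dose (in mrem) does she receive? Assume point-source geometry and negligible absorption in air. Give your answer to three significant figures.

By the inverse-square law, rate at 7.80 m:
(1.30/7.80)² = 0.02778, so 14.9 × 0.02778 = 0.4139 mrem/h.
Dose = rate × time = 0.4139 mrem/h × 4.300 h = 1.780 mrem.

1.78 mrem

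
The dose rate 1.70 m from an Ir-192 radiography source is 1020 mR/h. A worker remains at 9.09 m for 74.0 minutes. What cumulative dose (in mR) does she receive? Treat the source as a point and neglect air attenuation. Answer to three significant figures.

Intensity scales as (d₁/d₂)², so rate at 9.09 m:
(1.70/9.09)² = 0.03498, so 1020 × 0.03498 = 35.68 mR/h.
Dose = rate × time = 35.68 mR/h × 1.233 h = 43.99 mR.

44.0 mR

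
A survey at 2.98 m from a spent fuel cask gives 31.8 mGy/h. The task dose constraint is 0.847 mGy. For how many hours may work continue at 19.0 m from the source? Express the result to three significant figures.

Applying the 1/r² law, rate at 19.0 m:
31.8 × (2.98/19.0)² = 31.8 × 0.02460 = 0.7823 mGy/h.
Stay time = 0.847 mGy ÷ 0.7823 mGy/h = 1.083 h.

1.08 h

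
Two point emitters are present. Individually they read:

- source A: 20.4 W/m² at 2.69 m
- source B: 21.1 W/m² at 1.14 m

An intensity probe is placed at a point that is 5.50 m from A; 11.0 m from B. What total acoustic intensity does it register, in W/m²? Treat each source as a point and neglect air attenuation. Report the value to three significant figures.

5.11 W/m²

Each source contributes Iᵢ·(dᵢ/rᵢ)²; contributions add.
A: 20.4 × (2.69/5.50)² = 4.880 W/m²
B: 21.1 × (1.14/11.0)² = 0.2266 W/m²
Total = 4.880 + 0.2266 = 5.107 W/m².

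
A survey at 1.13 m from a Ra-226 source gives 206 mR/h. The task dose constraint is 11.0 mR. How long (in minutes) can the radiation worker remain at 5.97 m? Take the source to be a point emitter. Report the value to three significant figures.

Intensity scales as (d₁/d₂)², so rate at 5.97 m:
(1.13/5.97)² = 0.03583, so 206 × 0.03583 = 7.381 mR/h.
Stay time = 11.0 mR ÷ 7.381 mR/h = 1.490 h = 89.40 min.

89.4 min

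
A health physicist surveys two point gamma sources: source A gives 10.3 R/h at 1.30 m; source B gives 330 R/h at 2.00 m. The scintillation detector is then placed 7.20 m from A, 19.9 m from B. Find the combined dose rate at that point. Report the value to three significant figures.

3.67 R/h

By superposition, sum each source's inverse-square contribution:
A: 10.3 × (1.30/7.20)² = 0.3358 R/h
B: 330 × (2.00/19.9)² = 3.333 R/h
Total = 0.3358 + 3.333 = 3.669 R/h.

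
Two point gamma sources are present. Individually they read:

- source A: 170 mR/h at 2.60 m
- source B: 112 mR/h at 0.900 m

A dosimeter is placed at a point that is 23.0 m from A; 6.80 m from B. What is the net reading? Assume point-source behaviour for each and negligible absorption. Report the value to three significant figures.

By superposition, sum each source's inverse-square contribution:
A: 170 × (2.60/23.0)² = 2.172 mR/h
B: 112 × (0.900/6.80)² = 1.962 mR/h
Total = 2.172 + 1.962 = 4.134 mR/h.

4.13 mR/h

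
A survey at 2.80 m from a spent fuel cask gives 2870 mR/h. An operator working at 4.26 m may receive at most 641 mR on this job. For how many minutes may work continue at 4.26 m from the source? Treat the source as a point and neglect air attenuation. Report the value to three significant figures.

Intensity scales as (d₁/d₂)², so rate at 4.26 m:
(2.80/4.26)² = 0.4320, so 2870 × 0.4320 = 1240 mR/h.
Stay time = 641 mR ÷ 1240 mR/h = 0.5169 h = 31.01 min.

31.0 min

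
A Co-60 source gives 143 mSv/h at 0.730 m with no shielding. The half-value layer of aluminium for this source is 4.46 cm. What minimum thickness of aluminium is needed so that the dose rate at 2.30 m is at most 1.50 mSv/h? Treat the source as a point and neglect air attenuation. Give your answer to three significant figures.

At 2.30 m, distance alone gives (0.730/2.30)² = 0.1007, so 143 × 0.1007 = 14.40 mSv/h.
Further attenuation needed: 14.40/1.50 = 9.600.
n = log₂(9.600) = 3.263 half-value layers.
Thickness = 3.263 × 4.46 cm = 14.55 cm.

14.6 cm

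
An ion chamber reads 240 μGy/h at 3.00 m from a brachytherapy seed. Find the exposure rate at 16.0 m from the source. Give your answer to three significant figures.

8.44 μGy/h

Applying the 1/r² law, the rate at 16.0 m is
(3.00/16.0)² = 0.03516, so 240 × 0.03516 = 8.438 μGy/h.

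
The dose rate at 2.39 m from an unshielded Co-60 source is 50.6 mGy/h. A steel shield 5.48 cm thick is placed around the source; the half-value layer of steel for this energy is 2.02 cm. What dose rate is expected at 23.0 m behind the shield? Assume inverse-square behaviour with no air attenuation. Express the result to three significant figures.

Distance alone: 50.6 × (2.39/23.0)² = 50.6 × 0.01080 = 0.5465 mGy/h.
Shield: 5.48/2.02 = 2.713 half-value layers → attenuation 2^(−2.713) = 0.1525.
Combined: 0.5465 × 0.1525 = 0.08334 mGy/h.

0.0833 mGy/h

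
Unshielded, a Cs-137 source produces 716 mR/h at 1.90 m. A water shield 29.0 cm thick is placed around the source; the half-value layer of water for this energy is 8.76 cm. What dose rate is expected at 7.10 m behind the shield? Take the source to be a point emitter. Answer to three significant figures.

5.17 mR/h

Distance alone: (1.90/7.10)² = 0.07161, so 716 × 0.07161 = 51.27 mR/h.
Shield: 29.0/8.76 = 3.311 half-value layers → attenuation 2^(−3.311) = 0.1008.
Combined: 51.27 × 0.1008 = 5.168 mR/h.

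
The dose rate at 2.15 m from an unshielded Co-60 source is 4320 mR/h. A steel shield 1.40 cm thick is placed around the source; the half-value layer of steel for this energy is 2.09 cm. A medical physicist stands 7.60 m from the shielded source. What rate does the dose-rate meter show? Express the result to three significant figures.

217 mR/h

Distance alone: 4320 × (2.15/7.60)² = 4320 × 0.08003 = 345.7 mR/h.
Shield: 1.40/2.09 = 0.6699 half-value layers → attenuation 2^(−0.6699) = 0.6286.
Combined: 345.7 × 0.6286 = 217.3 mR/h.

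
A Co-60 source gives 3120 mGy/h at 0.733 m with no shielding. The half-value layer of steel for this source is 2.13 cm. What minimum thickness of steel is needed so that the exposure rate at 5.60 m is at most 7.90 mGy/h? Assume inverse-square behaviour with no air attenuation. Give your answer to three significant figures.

5.88 cm

At 5.60 m, distance alone gives 3120 × (0.733/5.60)² = 3120 × 0.01713 = 53.45 mGy/h.
Further attenuation needed: 53.45/7.90 = 6.766.
n = log₂(6.766) = 2.758 half-value layers.
Thickness = 2.758 × 2.13 cm = 5.875 cm.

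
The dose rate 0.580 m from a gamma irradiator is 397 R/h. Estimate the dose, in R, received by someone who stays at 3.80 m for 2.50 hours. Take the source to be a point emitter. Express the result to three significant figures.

23.1 R

Applying the 1/r² law, rate at 3.80 m:
(0.580/3.80)² = 0.02330, so 397 × 0.02330 = 9.250 R/h.
Dose = rate × time = 9.250 R/h × 2.500 h = 23.12 R.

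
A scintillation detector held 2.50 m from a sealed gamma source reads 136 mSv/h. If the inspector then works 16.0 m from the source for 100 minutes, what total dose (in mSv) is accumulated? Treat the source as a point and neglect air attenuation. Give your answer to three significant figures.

Applying the 1/r² law, rate at 16.0 m:
136 × (2.50/16.0)² = 136 × 0.02441 = 3.320 mSv/h.
Dose = rate × time = 3.320 mSv/h × 1.667 h = 5.534 mSv.

5.53 mSv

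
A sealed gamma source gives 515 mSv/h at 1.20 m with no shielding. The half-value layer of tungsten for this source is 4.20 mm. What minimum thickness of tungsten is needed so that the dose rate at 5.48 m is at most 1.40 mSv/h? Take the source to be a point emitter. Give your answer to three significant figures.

At 5.48 m, distance alone gives 515 × (1.20/5.48)² = 515 × 0.04795 = 24.69 mSv/h.
Further attenuation needed: 24.69/1.40 = 17.64.
n = log₂(17.64) = 4.141 half-value layers.
Thickness = 4.141 × 4.20 mm = 17.39 mm.

17.4 mm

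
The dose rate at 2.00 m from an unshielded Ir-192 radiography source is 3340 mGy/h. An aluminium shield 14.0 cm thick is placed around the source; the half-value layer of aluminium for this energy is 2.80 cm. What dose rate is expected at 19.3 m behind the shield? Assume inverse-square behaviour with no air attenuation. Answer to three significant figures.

Distance alone: 3340 × (2.00/19.3)² = 3340 × 0.01074 = 35.87 mGy/h.
Shield: 14.0/2.80 = 5.000 half-value layers → attenuation 2^(−5.000) = 0.03125.
Combined: 35.87 × 0.03125 = 1.121 mGy/h.

1.12 mGy/h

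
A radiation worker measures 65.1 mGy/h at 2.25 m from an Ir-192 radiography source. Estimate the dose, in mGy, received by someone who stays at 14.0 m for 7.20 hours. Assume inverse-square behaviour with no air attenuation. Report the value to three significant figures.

Using I₁d₁² = I₂d₂², rate at 14.0 m:
(2.25/14.0)² = 0.02583, so 65.1 × 0.02583 = 1.682 mGy/h.
Dose = rate × time = 1.682 mGy/h × 7.200 h = 12.11 mGy.

12.1 mGy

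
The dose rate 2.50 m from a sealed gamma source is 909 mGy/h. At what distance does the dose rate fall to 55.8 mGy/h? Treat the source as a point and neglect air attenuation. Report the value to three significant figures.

Using I₁d₁² = I₂d₂², d₂ = d₁·√(I₁/I₂).
I₁/I₂ = 909/55.8 = 16.29, so d₂ = 2.50 × √16.29 = 10.09 m.

10.1 m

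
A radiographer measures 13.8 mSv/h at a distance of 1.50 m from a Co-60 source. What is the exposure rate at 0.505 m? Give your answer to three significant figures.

Applying the 1/r² law, the rate at 0.505 m is
(1.50/0.505)² = 8.823, so 13.8 × 8.823 = 121.8 mSv/h.

122 mSv/h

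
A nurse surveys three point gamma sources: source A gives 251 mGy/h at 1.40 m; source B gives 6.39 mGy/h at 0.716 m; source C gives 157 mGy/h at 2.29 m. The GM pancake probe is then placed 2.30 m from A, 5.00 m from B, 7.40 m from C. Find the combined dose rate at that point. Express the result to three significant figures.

108 mGy/h

By superposition, sum each source's inverse-square contribution:
A: 251 × (1.40/2.30)² = 93.00 mGy/h
B: 6.39 × (0.716/5.00)² = 0.1310 mGy/h
C: 157 × (2.29/7.40)² = 15.04 mGy/h
Total = 93.00 + 0.1310 + 15.04 = 108.2 mGy/h.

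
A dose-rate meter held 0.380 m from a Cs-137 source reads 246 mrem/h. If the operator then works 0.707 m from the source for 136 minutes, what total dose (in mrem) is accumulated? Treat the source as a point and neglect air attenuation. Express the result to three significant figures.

Since intensity falls as 1/r², rate at 0.707 m:
246 × (0.380/0.707)² = 246 × 0.2889 = 71.07 mrem/h.
Dose = rate × time = 71.07 mrem/h × 2.267 h = 161.1 mrem.

161 mrem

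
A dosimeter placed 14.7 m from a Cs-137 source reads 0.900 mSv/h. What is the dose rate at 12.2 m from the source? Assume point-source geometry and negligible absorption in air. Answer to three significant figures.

Since intensity falls as 1/r², scaling from 14.7 m to 12.2 m:
(14.7/12.2)² = 1.452, so 0.900 × 1.452 = 1.307 mSv/h.

1.31 mSv/h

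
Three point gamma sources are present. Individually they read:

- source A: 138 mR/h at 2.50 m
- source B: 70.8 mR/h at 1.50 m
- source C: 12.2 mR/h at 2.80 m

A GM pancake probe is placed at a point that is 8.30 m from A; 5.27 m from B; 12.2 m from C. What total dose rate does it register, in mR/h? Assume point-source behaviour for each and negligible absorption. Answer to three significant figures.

By superposition, sum each source's inverse-square contribution:
A: 138 × (2.50/8.30)² = 12.52 mR/h
B: 70.8 × (1.50/5.27)² = 5.736 mR/h
C: 12.2 × (2.80/12.2)² = 0.6426 mR/h
Total = 12.52 + 5.736 + 0.6426 = 18.90 mR/h.

18.9 mR/h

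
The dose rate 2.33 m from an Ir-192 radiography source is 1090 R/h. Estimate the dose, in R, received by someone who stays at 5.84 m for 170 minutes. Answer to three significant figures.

By the inverse-square law, rate at 5.84 m:
1090 × (2.33/5.84)² = 1090 × 0.1592 = 173.5 R/h.
Dose = rate × time = 173.5 R/h × 2.833 h = 491.5 R.

492 R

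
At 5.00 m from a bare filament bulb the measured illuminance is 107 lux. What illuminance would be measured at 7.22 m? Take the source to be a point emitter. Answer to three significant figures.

By the inverse-square law, scaling from 5.00 m to 7.22 m:
107 × (5.00/7.22)² = 107 × 0.4796 = 51.32 lux.

51.3 lux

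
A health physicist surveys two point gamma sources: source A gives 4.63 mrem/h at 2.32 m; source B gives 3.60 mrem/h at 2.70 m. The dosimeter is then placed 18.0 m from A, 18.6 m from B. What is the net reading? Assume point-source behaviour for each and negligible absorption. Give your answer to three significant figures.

0.153 mrem/h

Each source contributes Iᵢ·(dᵢ/rᵢ)²; contributions add.
A: 4.63 × (2.32/18.0)² = 0.07692 mrem/h
B: 3.60 × (2.70/18.6)² = 0.07586 mrem/h
Total = 0.07692 + 0.07586 = 0.1528 mrem/h.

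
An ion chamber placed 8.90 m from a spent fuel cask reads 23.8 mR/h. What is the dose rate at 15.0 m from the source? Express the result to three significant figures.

Intensity scales as (d₁/d₂)², so scaling from 8.90 m to 15.0 m:
(8.90/15.0)² = 0.3520, so 23.8 × 0.3520 = 8.378 mR/h.

8.38 mR/h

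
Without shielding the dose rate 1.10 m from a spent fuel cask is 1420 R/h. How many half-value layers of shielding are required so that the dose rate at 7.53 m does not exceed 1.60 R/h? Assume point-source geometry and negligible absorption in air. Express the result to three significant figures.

4.24 half-value layers

At 7.53 m, distance alone gives 1420 × (1.10/7.53)² = 1420 × 0.02134 = 30.30 R/h.
Further attenuation needed: 30.30/1.60 = 18.94.
n = log₂(18.94) = 4.243 half-value layers.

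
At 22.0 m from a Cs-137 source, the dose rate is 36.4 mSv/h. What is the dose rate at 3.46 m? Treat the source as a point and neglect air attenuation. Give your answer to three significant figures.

By the inverse-square law, the rate at 3.46 m is
(22.0/3.46)² = 40.43, so 36.4 × 40.43 = 1472 mSv/h.

1470 mSv/h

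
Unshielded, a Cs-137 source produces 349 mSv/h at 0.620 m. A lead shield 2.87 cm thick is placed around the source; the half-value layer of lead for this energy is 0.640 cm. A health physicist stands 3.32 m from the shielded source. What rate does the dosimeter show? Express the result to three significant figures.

0.544 mSv/h

Distance alone: (0.620/3.32)² = 0.03487, so 349 × 0.03487 = 12.17 mSv/h.
Shield: 2.87/0.640 = 4.484 half-value layers → attenuation 2^(−4.484) = 0.04469.
Combined: 12.17 × 0.04469 = 0.5439 mSv/h.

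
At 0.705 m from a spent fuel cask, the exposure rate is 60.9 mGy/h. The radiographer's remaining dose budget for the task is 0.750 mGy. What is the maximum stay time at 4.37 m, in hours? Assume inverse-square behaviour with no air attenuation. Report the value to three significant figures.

0.473 h

Using I₁d₁² = I₂d₂², rate at 4.37 m:
60.9 × (0.705/4.37)² = 60.9 × 0.02603 = 1.585 mGy/h.
Stay time = 0.750 mGy ÷ 1.585 mGy/h = 0.4732 h.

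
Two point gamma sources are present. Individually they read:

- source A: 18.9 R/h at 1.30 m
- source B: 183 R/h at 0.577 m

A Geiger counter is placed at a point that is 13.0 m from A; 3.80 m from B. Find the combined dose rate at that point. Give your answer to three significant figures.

By superposition, sum each source's inverse-square contribution:
A: 18.9 × (1.30/13.0)² = 0.1890 R/h
B: 183 × (0.577/3.80)² = 4.219 R/h
Total = 0.1890 + 4.219 = 4.408 R/h.

4.41 R/h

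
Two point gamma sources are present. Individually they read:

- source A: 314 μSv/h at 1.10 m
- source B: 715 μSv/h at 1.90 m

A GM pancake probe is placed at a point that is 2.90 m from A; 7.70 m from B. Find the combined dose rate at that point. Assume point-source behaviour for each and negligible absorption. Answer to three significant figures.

Each source contributes Iᵢ·(dᵢ/rᵢ)²; contributions add.
A: 314 × (1.10/2.90)² = 45.18 μSv/h
B: 715 × (1.90/7.70)² = 43.53 μSv/h
Total = 45.18 + 43.53 = 88.71 μSv/h.

88.7 μSv/h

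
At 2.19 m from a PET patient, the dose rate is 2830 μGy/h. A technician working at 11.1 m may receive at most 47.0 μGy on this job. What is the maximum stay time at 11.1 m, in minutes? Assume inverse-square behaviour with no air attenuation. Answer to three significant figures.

Since intensity falls as 1/r², rate at 11.1 m:
2830 × (2.19/11.1)² = 2830 × 0.03893 = 110.2 μGy/h.
Stay time = 47.0 μGy ÷ 110.2 μGy/h = 0.4265 h = 25.59 min.

25.6 min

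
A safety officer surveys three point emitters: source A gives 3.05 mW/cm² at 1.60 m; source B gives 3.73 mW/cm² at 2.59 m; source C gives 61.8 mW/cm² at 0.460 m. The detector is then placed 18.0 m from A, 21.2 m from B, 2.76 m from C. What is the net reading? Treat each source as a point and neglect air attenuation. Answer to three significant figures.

Each source contributes Iᵢ·(dᵢ/rᵢ)²; contributions add.
A: 3.05 × (1.60/18.0)² = 0.02410 mW/cm²
B: 3.73 × (2.59/21.2)² = 0.05567 mW/cm²
C: 61.8 × (0.460/2.76)² = 1.717 mW/cm²
Total = 0.02410 + 0.05567 + 1.717 = 1.797 mW/cm².

1.80 mW/cm²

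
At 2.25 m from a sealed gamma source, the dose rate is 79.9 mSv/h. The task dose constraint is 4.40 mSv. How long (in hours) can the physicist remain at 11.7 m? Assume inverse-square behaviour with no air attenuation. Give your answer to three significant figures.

1.49 h

Intensity scales as (d₁/d₂)², so rate at 11.7 m:
(2.25/11.7)² = 0.03698, so 79.9 × 0.03698 = 2.955 mSv/h.
Stay time = 4.40 mSv ÷ 2.955 mSv/h = 1.489 h.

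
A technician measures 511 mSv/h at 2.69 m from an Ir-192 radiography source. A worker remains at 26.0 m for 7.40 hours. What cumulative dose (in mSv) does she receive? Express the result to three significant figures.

40.5 mSv

Intensity scales as (d₁/d₂)², so rate at 26.0 m:
511 × (2.69/26.0)² = 511 × 0.01070 = 5.468 mSv/h.
Dose = rate × time = 5.468 mSv/h × 7.400 h = 40.46 mSv.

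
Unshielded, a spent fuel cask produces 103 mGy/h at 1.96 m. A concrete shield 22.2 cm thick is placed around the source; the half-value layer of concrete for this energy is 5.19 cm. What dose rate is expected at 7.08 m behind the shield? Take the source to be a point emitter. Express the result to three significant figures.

Distance alone: (1.96/7.08)² = 0.07664, so 103 × 0.07664 = 7.894 mGy/h.
Shield: 22.2/5.19 = 4.277 half-value layers → attenuation 2^(−4.277) = 0.05158.
Combined: 7.894 × 0.05158 = 0.4072 mGy/h.

0.407 mGy/h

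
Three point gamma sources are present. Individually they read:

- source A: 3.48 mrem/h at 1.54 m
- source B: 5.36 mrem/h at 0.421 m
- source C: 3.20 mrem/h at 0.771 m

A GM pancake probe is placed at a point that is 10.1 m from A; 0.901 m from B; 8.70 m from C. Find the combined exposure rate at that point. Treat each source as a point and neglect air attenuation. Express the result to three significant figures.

1.28 mrem/h

Each source contributes Iᵢ·(dᵢ/rᵢ)²; contributions add.
A: 3.48 × (1.54/10.1)² = 0.08091 mrem/h
B: 5.36 × (0.421/0.901)² = 1.170 mrem/h
C: 3.20 × (0.771/8.70)² = 0.02513 mrem/h
Total = 0.08091 + 1.170 + 0.02513 = 1.276 mrem/h.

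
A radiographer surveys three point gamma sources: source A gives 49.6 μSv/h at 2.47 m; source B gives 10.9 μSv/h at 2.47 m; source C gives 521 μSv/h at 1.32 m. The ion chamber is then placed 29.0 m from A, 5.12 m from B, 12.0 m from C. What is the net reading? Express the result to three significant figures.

Each source contributes Iᵢ·(dᵢ/rᵢ)²; contributions add.
A: 49.6 × (2.47/29.0)² = 0.3598 μSv/h
B: 10.9 × (2.47/5.12)² = 2.537 μSv/h
C: 521 × (1.32/12.0)² = 6.304 μSv/h
Total = 0.3598 + 2.537 + 6.304 = 9.201 μSv/h.

9.20 μSv/h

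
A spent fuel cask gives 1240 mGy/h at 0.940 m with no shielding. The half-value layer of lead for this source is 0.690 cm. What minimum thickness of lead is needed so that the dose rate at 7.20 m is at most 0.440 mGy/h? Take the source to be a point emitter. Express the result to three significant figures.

At 7.20 m, distance alone gives (0.940/7.20)² = 0.01704, so 1240 × 0.01704 = 21.13 mGy/h.
Further attenuation needed: 21.13/0.440 = 48.02.
n = log₂(48.02) = 5.586 half-value layers.
Thickness = 5.586 × 0.690 cm = 3.854 cm.

3.85 cm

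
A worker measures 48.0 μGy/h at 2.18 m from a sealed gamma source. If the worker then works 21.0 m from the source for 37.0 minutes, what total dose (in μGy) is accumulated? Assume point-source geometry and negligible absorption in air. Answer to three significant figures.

0.319 μGy

Applying the 1/r² law, rate at 21.0 m:
(2.18/21.0)² = 0.01078, so 48.0 × 0.01078 = 0.5174 μGy/h.
Dose = rate × time = 0.5174 μGy/h × 0.6167 h = 0.3191 μGy.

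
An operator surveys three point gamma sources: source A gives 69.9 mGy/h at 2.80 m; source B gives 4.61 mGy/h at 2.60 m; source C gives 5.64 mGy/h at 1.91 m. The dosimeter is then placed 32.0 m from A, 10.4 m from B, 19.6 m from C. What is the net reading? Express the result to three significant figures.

By superposition, sum each source's inverse-square contribution:
A: 69.9 × (2.80/32.0)² = 0.5352 mGy/h
B: 4.61 × (2.60/10.4)² = 0.2881 mGy/h
C: 5.64 × (1.91/19.6)² = 0.05356 mGy/h
Total = 0.5352 + 0.2881 + 0.05356 = 0.8769 mGy/h.

0.877 mGy/h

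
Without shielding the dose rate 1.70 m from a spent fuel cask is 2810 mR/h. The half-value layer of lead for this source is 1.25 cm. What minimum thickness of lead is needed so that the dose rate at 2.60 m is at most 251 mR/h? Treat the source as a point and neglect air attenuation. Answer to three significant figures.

At 2.60 m, distance alone gives 2810 × (1.70/2.60)² = 2810 × 0.4275 = 1201 mR/h.
Further attenuation needed: 1201/251 = 4.785.
n = log₂(4.785) = 2.259 half-value layers.
Thickness = 2.259 × 1.25 cm = 2.824 cm.

2.82 cm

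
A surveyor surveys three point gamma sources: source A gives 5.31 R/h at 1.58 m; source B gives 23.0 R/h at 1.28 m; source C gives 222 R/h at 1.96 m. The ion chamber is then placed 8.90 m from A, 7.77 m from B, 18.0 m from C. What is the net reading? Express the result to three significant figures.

Each source contributes Iᵢ·(dᵢ/rᵢ)²; contributions add.
A: 5.31 × (1.58/8.90)² = 0.1674 R/h
B: 23.0 × (1.28/7.77)² = 0.6242 R/h
C: 222 × (1.96/18.0)² = 2.632 R/h
Total = 0.1674 + 0.6242 + 2.632 = 3.424 R/h.

3.42 R/h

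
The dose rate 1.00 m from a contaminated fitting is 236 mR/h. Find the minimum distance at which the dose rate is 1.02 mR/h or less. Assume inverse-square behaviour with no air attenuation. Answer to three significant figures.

By the inverse-square law, d₂ = d₁·√(I₁/I₂).
I₁/I₂ = 236/1.02 = 231.4, so d₂ = 1.00 × √231.4 = 15.21 m.

15.2 m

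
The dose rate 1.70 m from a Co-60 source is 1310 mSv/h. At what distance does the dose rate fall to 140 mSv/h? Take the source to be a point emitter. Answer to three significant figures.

Intensity scales as (d₁/d₂)², so d₂ = d₁·√(I₁/I₂).
I₁/I₂ = 1310/140 = 9.357, so d₂ = 1.70 × √9.357 = 5.200 m.

5.20 m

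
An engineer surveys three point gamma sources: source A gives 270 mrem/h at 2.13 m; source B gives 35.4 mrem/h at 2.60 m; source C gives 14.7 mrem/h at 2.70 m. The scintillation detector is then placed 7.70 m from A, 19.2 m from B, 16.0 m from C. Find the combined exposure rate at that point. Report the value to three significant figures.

21.7 mrem/h

By superposition, sum each source's inverse-square contribution:
A: 270 × (2.13/7.70)² = 20.66 mrem/h
B: 35.4 × (2.60/19.2)² = 0.6492 mrem/h
C: 14.7 × (2.70/16.0)² = 0.4186 mrem/h
Total = 20.66 + 0.6492 + 0.4186 = 21.73 mrem/h.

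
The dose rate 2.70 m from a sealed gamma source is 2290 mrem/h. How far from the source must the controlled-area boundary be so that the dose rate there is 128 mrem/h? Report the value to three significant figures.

Using I₁d₁² = I₂d₂², d₂ = d₁·√(I₁/I₂).
I₁/I₂ = 2290/128 = 17.89, so d₂ = 2.70 × √17.89 = 11.42 m.

11.4 m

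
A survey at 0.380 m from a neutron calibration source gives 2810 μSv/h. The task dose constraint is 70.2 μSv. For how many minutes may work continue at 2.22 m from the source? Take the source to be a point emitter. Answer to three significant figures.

51.2 min

Intensity scales as (d₁/d₂)², so rate at 2.22 m:
(0.380/2.22)² = 0.02930, so 2810 × 0.02930 = 82.33 μSv/h.
Stay time = 70.2 μSv ÷ 82.33 μSv/h = 0.8527 h = 51.16 min.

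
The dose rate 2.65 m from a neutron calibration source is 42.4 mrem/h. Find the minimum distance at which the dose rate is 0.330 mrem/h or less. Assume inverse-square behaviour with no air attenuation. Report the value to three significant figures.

30.0 m

By the inverse-square law, d₂ = d₁·√(I₁/I₂).
I₁/I₂ = 42.4/0.330 = 128.5, so d₂ = 2.65 × √128.5 = 30.04 m.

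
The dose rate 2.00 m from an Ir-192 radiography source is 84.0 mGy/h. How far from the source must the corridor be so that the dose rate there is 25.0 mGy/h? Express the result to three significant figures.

3.67 m

Using I₁d₁² = I₂d₂², d₂ = d₁·√(I₁/I₂).
I₁/I₂ = 84.0/25.0 = 3.360, so d₂ = 2.00 × √3.360 = 3.666 m.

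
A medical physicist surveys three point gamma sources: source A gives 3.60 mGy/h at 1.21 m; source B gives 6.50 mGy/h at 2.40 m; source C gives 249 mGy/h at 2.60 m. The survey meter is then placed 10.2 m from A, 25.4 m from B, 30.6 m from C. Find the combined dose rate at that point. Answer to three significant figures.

Each source contributes Iᵢ·(dᵢ/rᵢ)²; contributions add.
A: 3.60 × (1.21/10.2)² = 0.05066 mGy/h
B: 6.50 × (2.40/25.4)² = 0.05803 mGy/h
C: 249 × (2.60/30.6)² = 1.798 mGy/h
Total = 0.05066 + 0.05803 + 1.798 = 1.907 mGy/h.

1.91 mGy/h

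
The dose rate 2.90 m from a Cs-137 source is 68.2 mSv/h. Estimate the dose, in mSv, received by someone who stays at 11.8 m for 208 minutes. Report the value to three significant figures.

Intensity scales as (d₁/d₂)², so rate at 11.8 m:
(2.90/11.8)² = 0.06040, so 68.2 × 0.06040 = 4.119 mSv/h.
Dose = rate × time = 4.119 mSv/h × 3.467 h = 14.28 mSv.

14.3 mSv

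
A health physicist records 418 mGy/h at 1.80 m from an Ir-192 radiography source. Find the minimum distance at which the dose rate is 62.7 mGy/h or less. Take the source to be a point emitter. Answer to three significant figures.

Since intensity falls as 1/r², d₂ = d₁·√(I₁/I₂).
I₁/I₂ = 418/62.7 = 6.667, so d₂ = 1.80 × √6.667 = 4.648 m.

4.65 m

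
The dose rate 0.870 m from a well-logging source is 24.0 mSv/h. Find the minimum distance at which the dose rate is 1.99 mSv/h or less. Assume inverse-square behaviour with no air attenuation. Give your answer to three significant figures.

3.02 m

Intensity scales as (d₁/d₂)², so d₂ = d₁·√(I₁/I₂).
I₁/I₂ = 24.0/1.99 = 12.06, so d₂ = 0.870 × √12.06 = 3.021 m.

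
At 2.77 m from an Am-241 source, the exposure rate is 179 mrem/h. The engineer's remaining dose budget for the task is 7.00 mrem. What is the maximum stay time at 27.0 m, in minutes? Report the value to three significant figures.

223 min

Applying the 1/r² law, rate at 27.0 m:
179 × (2.77/27.0)² = 179 × 0.01053 = 1.885 mrem/h.
Stay time = 7.00 mrem ÷ 1.885 mrem/h = 3.714 h = 222.8 min.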